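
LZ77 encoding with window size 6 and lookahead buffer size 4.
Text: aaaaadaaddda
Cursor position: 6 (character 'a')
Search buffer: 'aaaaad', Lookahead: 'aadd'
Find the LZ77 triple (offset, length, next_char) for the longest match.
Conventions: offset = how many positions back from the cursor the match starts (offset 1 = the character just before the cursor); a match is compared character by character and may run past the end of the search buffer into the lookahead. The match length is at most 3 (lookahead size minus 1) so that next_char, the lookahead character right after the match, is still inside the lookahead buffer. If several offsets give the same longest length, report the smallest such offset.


Try each offset into the search buffer:
  offset=1 (pos 5, char 'd'): match length 0
  offset=2 (pos 4, char 'a'): match length 1
  offset=3 (pos 3, char 'a'): match length 3
  offset=4 (pos 2, char 'a'): match length 2
  offset=5 (pos 1, char 'a'): match length 2
  offset=6 (pos 0, char 'a'): match length 2
Longest match has length 3 at offset 3.
next_char = character at position 6 + 3 = 9 -> 'd'

Best match: offset=3, length=3 (matching 'aad' starting at position 3)
LZ77 triple: (3, 3, 'd')


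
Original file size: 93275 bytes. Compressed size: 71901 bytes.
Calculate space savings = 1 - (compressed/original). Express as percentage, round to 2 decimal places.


ratio = compressed/original = 71901/93275 = 0.77085
savings = 1 - ratio = 1 - 0.77085 = 0.22915
as a percentage: 0.22915 * 100 = 22.92%

Space savings = 1 - 71901/93275 = 22.92%


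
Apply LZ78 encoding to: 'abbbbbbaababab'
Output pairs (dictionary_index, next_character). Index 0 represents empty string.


LZ78 encoding steps:
Dictionary: {0: ''}
Step 1: w='' (idx 0), next='a' -> output (0, 'a'), add 'a' as idx 1
Step 2: w='' (idx 0), next='b' -> output (0, 'b'), add 'b' as idx 2
Step 3: w='b' (idx 2), next='b' -> output (2, 'b'), add 'bb' as idx 3
Step 4: w='bb' (idx 3), next='b' -> output (3, 'b'), add 'bbb' as idx 4
Step 5: w='a' (idx 1), next='a' -> output (1, 'a'), add 'aa' as idx 5
Step 6: w='b' (idx 2), next='a' -> output (2, 'a'), add 'ba' as idx 6
Step 7: w='ba' (idx 6), next='b' -> output (6, 'b'), add 'bab' as idx 7


Encoded: [(0, 'a'), (0, 'b'), (2, 'b'), (3, 'b'), (1, 'a'), (2, 'a'), (6, 'b')]


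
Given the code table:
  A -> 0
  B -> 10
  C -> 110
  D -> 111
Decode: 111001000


Decoding:
111 -> D
0 -> A
0 -> A
10 -> B
0 -> A
0 -> A


Result: DAABAA


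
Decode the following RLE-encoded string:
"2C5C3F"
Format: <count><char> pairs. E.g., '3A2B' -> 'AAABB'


Expanding each <count><char> pair:
  2C -> 'CC'
  5C -> 'CCCCC'
  3F -> 'FFF'

Decoded = CCCCCCCFFF


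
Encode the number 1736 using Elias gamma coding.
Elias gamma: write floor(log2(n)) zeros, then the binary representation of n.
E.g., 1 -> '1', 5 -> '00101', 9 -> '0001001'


num_bits = floor(log2(1736)) + 1 = 11
leading_zeros = num_bits - 1 = 10
binary(1736) = 11011001000

Elias gamma(1736) = '0000000000' + '11011001000' = 000000000011011001000 (21 bits)


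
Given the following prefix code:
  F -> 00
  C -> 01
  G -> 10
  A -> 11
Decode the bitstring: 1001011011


Decoding step by step:
Bits 10 -> G
Bits 01 -> C
Bits 01 -> C
Bits 10 -> G
Bits 11 -> A


Decoded message: GCCGA


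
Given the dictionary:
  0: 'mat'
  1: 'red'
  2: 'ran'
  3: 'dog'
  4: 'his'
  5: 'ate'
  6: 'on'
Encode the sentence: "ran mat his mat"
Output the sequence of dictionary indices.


Look up each word in the dictionary:
  'ran' -> 2
  'mat' -> 0
  'his' -> 4
  'mat' -> 0

Encoded: [2, 0, 4, 0]


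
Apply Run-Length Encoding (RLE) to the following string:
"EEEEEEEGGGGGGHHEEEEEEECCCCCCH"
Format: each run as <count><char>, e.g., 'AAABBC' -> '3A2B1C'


Scanning runs left to right:
  i=0: run of 'E' x 7 -> '7E'
  i=7: run of 'G' x 6 -> '6G'
  i=13: run of 'H' x 2 -> '2H'
  i=15: run of 'E' x 7 -> '7E'
  i=22: run of 'C' x 6 -> '6C'
  i=28: run of 'H' x 1 -> '1H'

RLE = 7E6G2H7E6C1H


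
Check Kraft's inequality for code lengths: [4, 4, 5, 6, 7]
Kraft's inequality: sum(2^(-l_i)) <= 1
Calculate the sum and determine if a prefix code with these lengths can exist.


Sum = 2^(-4) + 2^(-4) + 2^(-5) + 2^(-6) + 2^(-7)
    = 0.0625 + 0.0625 + 0.03125 + 0.015625 + 0.0078125
    = 23/128 = 0.1796875
Since 0.1796875 <= 1, Kraft's inequality IS satisfied.
A prefix code with these lengths CAN exist.

Kraft sum = 0.1796875. Satisfied.


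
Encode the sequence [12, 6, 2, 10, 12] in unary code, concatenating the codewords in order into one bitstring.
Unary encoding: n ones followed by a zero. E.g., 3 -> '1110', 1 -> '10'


Encode each number as n ones followed by a terminating 0:
  12 -> 1111111111110 (13 bits)
  6 -> 1111110 (7 bits)
  2 -> 110 (3 bits)
  10 -> 11111111110 (11 bits)
  12 -> 1111111111110 (13 bits)
Total length = 13 + 7 + 3 + 11 + 13 = 47 bits.

Unary([12, 6, 2, 10, 12]) = 11111111111101111110110111111111101111111111110 (47 bits)


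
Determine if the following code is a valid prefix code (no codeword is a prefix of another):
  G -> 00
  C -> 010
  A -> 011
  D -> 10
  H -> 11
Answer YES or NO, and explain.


Checking each pair (does one codeword prefix another?):
  G='00' vs C='010': no prefix
  G='00' vs A='011': no prefix
  G='00' vs D='10': no prefix
  G='00' vs H='11': no prefix
  C='010' vs G='00': no prefix
  C='010' vs A='011': no prefix
  C='010' vs D='10': no prefix
  C='010' vs H='11': no prefix
  A='011' vs G='00': no prefix
  A='011' vs C='010': no prefix
  A='011' vs D='10': no prefix
  A='011' vs H='11': no prefix
  D='10' vs G='00': no prefix
  D='10' vs C='010': no prefix
  D='10' vs A='011': no prefix
  D='10' vs H='11': no prefix
  H='11' vs G='00': no prefix
  H='11' vs C='010': no prefix
  H='11' vs A='011': no prefix
  H='11' vs D='10': no prefix
No violation found over all pairs.

YES -- this is a valid prefix code. No codeword is a prefix of any other codeword.


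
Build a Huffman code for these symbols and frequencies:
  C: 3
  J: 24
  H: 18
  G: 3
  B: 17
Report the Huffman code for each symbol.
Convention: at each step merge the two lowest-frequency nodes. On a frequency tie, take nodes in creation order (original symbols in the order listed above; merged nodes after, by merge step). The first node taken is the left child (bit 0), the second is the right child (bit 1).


Huffman tree construction:
Step 1: Merge C(3) + G(3) = 6
Step 2: Merge (C+G)(6) + B(17) = 23
Step 3: Merge H(18) + ((C+G)+B)(23) = 41
Step 4: Merge J(24) + (H+((C+G)+B))(41) = 65
Read each symbol's code off the tree from the root (left child = 0, right child = 1).

Codes:
  C: 1100 (length 4)
  J: 0 (length 1)
  H: 10 (length 2)
  G: 1101 (length 4)
  B: 111 (length 3)
Average code length: 135/65 = 2.0769 bits/symbol


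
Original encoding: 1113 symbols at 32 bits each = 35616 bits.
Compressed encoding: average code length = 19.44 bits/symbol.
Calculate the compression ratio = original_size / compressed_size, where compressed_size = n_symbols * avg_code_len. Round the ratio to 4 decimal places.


original_size = n_symbols * orig_bits = 1113 * 32 = 35616 bits
compressed_size = n_symbols * avg_code_len = 1113 * 19.44 = 21636.72 bits
ratio = original_size / compressed_size = 35616 / 21636.72 = 1.6461

Compression ratio = 1.6461


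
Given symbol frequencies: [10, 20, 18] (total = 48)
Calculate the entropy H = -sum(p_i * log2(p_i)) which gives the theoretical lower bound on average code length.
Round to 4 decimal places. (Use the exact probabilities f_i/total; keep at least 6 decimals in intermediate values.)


Per-symbol terms -p_i * log2(p_i) with p_i = f_i/48:
  p = 10/48 = 0.208333: log2(p) = -2.263034, -p*log2(p) = 0.471466
  p = 20/48 = 0.416667: log2(p) = -1.263034, -p*log2(p) = 0.526264
  p = 18/48 = 0.375000: log2(p) = -1.415037, -p*log2(p) = 0.530639
H = 0.471466 + 0.526264 + 0.530639 = 1.528369

H = 1.5284 bits/symbol


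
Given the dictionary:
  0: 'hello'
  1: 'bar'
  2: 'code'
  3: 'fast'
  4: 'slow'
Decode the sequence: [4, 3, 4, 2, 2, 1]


Look up each index in the dictionary:
  4 -> 'slow'
  3 -> 'fast'
  4 -> 'slow'
  2 -> 'code'
  2 -> 'code'
  1 -> 'bar'

Decoded: "slow fast slow code code bar"


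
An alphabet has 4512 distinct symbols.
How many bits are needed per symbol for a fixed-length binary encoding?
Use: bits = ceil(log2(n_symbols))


log2(4512) = 12.1396
Bracket: 2^12 = 4096 < 4512 <= 2^13 = 8192
So ceil(log2(4512)) = 13

bits = ceil(log2(4512)) = ceil(12.1396) = 13 bits


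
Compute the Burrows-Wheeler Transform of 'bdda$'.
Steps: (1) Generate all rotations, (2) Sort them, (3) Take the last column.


Rotations (sorted):
  0: $bdda -> last char: a
  1: a$bdd -> last char: d
  2: bdda$ -> last char: $
  3: da$bd -> last char: d
  4: dda$b -> last char: b


BWT = ad$db


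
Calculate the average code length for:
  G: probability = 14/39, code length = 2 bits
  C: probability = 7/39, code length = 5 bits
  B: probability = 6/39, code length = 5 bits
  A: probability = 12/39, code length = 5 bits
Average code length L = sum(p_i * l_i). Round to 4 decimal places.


Weighted contributions p_i * l_i:
  G: (14/39) * 2 = 28/39
  C: (7/39) * 5 = 35/39
  B: (6/39) * 5 = 30/39
  A: (12/39) * 5 = 60/39
Sum = (28 + 35 + 30 + 60)/39 = 153/39

L = 153/39 = 3.9231 bits/symbol


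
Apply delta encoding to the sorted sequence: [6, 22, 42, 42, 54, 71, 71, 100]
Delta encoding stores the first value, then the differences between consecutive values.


First value: 6
Deltas:
  22 - 6 = 16
  42 - 22 = 20
  42 - 42 = 0
  54 - 42 = 12
  71 - 54 = 17
  71 - 71 = 0
  100 - 71 = 29


Delta encoded: [6, 16, 20, 0, 12, 17, 0, 29]


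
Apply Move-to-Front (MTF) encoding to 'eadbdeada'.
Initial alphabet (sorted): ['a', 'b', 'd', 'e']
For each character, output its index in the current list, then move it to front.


MTF encoding:
'e': index 3 in ['a', 'b', 'd', 'e'] -> ['e', 'a', 'b', 'd']
'a': index 1 in ['e', 'a', 'b', 'd'] -> ['a', 'e', 'b', 'd']
'd': index 3 in ['a', 'e', 'b', 'd'] -> ['d', 'a', 'e', 'b']
'b': index 3 in ['d', 'a', 'e', 'b'] -> ['b', 'd', 'a', 'e']
'd': index 1 in ['b', 'd', 'a', 'e'] -> ['d', 'b', 'a', 'e']
'e': index 3 in ['d', 'b', 'a', 'e'] -> ['e', 'd', 'b', 'a']
'a': index 3 in ['e', 'd', 'b', 'a'] -> ['a', 'e', 'd', 'b']
'd': index 2 in ['a', 'e', 'd', 'b'] -> ['d', 'a', 'e', 'b']
'a': index 1 in ['d', 'a', 'e', 'b'] -> ['a', 'd', 'e', 'b']


Output: [3, 1, 3, 3, 1, 3, 3, 2, 1]


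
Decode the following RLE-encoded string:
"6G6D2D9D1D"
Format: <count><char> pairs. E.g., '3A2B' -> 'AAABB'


Expanding each <count><char> pair:
  6G -> 'GGGGGG'
  6D -> 'DDDDDD'
  2D -> 'DD'
  9D -> 'DDDDDDDDD'
  1D -> 'D'

Decoded = GGGGGGDDDDDDDDDDDDDDDDDD


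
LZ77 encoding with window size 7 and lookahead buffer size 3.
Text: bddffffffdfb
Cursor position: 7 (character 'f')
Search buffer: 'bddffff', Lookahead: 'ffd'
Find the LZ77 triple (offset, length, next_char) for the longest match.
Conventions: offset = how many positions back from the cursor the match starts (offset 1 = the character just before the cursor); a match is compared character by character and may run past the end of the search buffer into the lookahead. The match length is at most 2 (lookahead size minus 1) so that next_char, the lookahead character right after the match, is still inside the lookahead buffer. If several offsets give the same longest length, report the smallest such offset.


Try each offset into the search buffer:
  offset=1 (pos 6, char 'f'): match length 2
  offset=2 (pos 5, char 'f'): match length 2
  offset=3 (pos 4, char 'f'): match length 2
  offset=4 (pos 3, char 'f'): match length 2
  offset=5 (pos 2, char 'd'): match length 0
  offset=6 (pos 1, char 'd'): match length 0
  offset=7 (pos 0, char 'b'): match length 0
Longest match has length 2, found at offsets 1, 2, 3, 4; take the smallest, offset 1.
next_char = character at position 7 + 2 = 9 -> 'd'

Best match: offset=1, length=2 (matching 'ff' starting at position 6)
LZ77 triple: (1, 2, 'd')


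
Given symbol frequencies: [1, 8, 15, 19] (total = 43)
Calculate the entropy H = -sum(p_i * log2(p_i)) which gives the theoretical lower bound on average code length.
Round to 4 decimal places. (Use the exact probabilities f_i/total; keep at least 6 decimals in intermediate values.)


Per-symbol terms -p_i * log2(p_i) with p_i = f_i/43:
  p = 1/43 = 0.023256: log2(p) = -5.426265, -p*log2(p) = 0.126192
  p = 8/43 = 0.186047: log2(p) = -2.426265, -p*log2(p) = 0.451398
  p = 15/43 = 0.348837: log2(p) = -1.519374, -p*log2(p) = 0.530014
  p = 19/43 = 0.441860: log2(p) = -1.178337, -p*log2(p) = 0.520661
H = 0.126192 + 0.451398 + 0.530014 + 0.520661 = 1.628265

H = 1.6283 bits/symbol


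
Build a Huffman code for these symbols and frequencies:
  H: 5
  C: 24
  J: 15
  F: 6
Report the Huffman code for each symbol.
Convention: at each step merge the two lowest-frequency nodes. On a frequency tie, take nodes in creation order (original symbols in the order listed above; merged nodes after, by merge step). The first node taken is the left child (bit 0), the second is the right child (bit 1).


Huffman tree construction:
Step 1: Merge H(5) + F(6) = 11
Step 2: Merge (H+F)(11) + J(15) = 26
Step 3: Merge C(24) + ((H+F)+J)(26) = 50
Read each symbol's code off the tree from the root (left child = 0, right child = 1).

Codes:
  H: 100 (length 3)
  C: 0 (length 1)
  J: 11 (length 2)
  F: 101 (length 3)
Average code length: 87/50 = 1.7400 bits/symbol


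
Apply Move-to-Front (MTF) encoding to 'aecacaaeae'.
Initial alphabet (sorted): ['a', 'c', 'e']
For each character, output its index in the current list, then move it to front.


MTF encoding:
'a': index 0 in ['a', 'c', 'e'] -> ['a', 'c', 'e']
'e': index 2 in ['a', 'c', 'e'] -> ['e', 'a', 'c']
'c': index 2 in ['e', 'a', 'c'] -> ['c', 'e', 'a']
'a': index 2 in ['c', 'e', 'a'] -> ['a', 'c', 'e']
'c': index 1 in ['a', 'c', 'e'] -> ['c', 'a', 'e']
'a': index 1 in ['c', 'a', 'e'] -> ['a', 'c', 'e']
'a': index 0 in ['a', 'c', 'e'] -> ['a', 'c', 'e']
'e': index 2 in ['a', 'c', 'e'] -> ['e', 'a', 'c']
'a': index 1 in ['e', 'a', 'c'] -> ['a', 'e', 'c']
'e': index 1 in ['a', 'e', 'c'] -> ['e', 'a', 'c']


Output: [0, 2, 2, 2, 1, 1, 0, 2, 1, 1]


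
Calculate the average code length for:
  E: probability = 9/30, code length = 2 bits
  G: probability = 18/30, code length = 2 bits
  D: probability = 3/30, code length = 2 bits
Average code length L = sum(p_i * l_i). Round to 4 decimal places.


Weighted contributions p_i * l_i:
  E: (9/30) * 2 = 18/30
  G: (18/30) * 2 = 36/30
  D: (3/30) * 2 = 6/30
Sum = (18 + 36 + 6)/30 = 60/30

L = 60/30 = 2.0000 bits/symbol


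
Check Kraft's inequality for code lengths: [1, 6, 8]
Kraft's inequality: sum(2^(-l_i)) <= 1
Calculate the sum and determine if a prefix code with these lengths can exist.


Sum = 2^(-1) + 2^(-6) + 2^(-8)
    = 0.5 + 0.015625 + 0.00390625
    = 133/256 = 0.51953125
Since 0.51953125 <= 1, Kraft's inequality IS satisfied.
A prefix code with these lengths CAN exist.

Kraft sum = 0.51953125. Satisfied.


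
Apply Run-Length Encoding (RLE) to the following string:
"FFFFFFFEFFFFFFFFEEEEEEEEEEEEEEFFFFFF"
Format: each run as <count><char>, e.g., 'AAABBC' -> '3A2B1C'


Scanning runs left to right:
  i=0: run of 'F' x 7 -> '7F'
  i=7: run of 'E' x 1 -> '1E'
  i=8: run of 'F' x 8 -> '8F'
  i=16: run of 'E' x 14 -> '14E'
  i=30: run of 'F' x 6 -> '6F'

RLE = 7F1E8F14E6F


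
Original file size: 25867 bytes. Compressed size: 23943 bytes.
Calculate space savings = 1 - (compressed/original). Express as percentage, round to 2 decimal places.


ratio = compressed/original = 23943/25867 = 0.92562
savings = 1 - ratio = 1 - 0.92562 = 0.07438
as a percentage: 0.07438 * 100 = 7.44%

Space savings = 1 - 23943/25867 = 7.44%


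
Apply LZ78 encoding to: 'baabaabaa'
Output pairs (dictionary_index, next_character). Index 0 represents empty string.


LZ78 encoding steps:
Dictionary: {0: ''}
Step 1: w='' (idx 0), next='b' -> output (0, 'b'), add 'b' as idx 1
Step 2: w='' (idx 0), next='a' -> output (0, 'a'), add 'a' as idx 2
Step 3: w='a' (idx 2), next='b' -> output (2, 'b'), add 'ab' as idx 3
Step 4: w='a' (idx 2), next='a' -> output (2, 'a'), add 'aa' as idx 4
Step 5: w='b' (idx 1), next='a' -> output (1, 'a'), add 'ba' as idx 5
Step 6: w='a' (idx 2), end of input -> output (2, '')


Encoded: [(0, 'b'), (0, 'a'), (2, 'b'), (2, 'a'), (1, 'a'), (2, '')]


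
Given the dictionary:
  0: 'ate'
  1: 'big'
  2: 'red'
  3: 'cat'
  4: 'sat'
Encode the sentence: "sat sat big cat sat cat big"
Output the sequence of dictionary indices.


Look up each word in the dictionary:
  'sat' -> 4
  'sat' -> 4
  'big' -> 1
  'cat' -> 3
  'sat' -> 4
  'cat' -> 3
  'big' -> 1

Encoded: [4, 4, 1, 3, 4, 3, 1]


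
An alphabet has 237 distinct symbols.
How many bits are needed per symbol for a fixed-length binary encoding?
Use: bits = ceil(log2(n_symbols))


log2(237) = 7.8887
Bracket: 2^7 = 128 < 237 <= 2^8 = 256
So ceil(log2(237)) = 8

bits = ceil(log2(237)) = ceil(7.8887) = 8 bits


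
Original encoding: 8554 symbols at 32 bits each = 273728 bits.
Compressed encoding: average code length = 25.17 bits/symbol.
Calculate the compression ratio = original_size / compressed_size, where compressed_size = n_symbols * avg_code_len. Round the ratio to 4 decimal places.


original_size = n_symbols * orig_bits = 8554 * 32 = 273728 bits
compressed_size = n_symbols * avg_code_len = 8554 * 25.17 = 215304.18 bits
ratio = original_size / compressed_size = 273728 / 215304.18 = 1.2714

Compression ratio = 1.2714


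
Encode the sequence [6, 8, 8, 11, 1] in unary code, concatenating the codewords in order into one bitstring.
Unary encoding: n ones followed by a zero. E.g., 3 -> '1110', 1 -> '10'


Encode each number as n ones followed by a terminating 0:
  6 -> 1111110 (7 bits)
  8 -> 111111110 (9 bits)
  8 -> 111111110 (9 bits)
  11 -> 111111111110 (12 bits)
  1 -> 10 (2 bits)
Total length = 7 + 9 + 9 + 12 + 2 = 39 bits.

Unary([6, 8, 8, 11, 1]) = 111111011111111011111111011111111111010 (39 bits)


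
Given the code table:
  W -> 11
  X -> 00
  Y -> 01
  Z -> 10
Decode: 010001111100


Decoding:
01 -> Y
00 -> X
01 -> Y
11 -> W
11 -> W
00 -> X


Result: YXYWWX


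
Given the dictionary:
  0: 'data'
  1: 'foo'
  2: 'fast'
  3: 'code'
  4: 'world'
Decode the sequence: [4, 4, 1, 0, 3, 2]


Look up each index in the dictionary:
  4 -> 'world'
  4 -> 'world'
  1 -> 'foo'
  0 -> 'data'
  3 -> 'code'
  2 -> 'fast'

Decoded: "world world foo data code fast"


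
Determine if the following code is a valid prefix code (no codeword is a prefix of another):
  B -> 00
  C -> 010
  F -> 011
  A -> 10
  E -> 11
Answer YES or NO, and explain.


Checking each pair (does one codeword prefix another?):
  B='00' vs C='010': no prefix
  B='00' vs F='011': no prefix
  B='00' vs A='10': no prefix
  B='00' vs E='11': no prefix
  C='010' vs B='00': no prefix
  C='010' vs F='011': no prefix
  C='010' vs A='10': no prefix
  C='010' vs E='11': no prefix
  F='011' vs B='00': no prefix
  F='011' vs C='010': no prefix
  F='011' vs A='10': no prefix
  F='011' vs E='11': no prefix
  A='10' vs B='00': no prefix
  A='10' vs C='010': no prefix
  A='10' vs F='011': no prefix
  A='10' vs E='11': no prefix
  E='11' vs B='00': no prefix
  E='11' vs C='010': no prefix
  E='11' vs F='011': no prefix
  E='11' vs A='10': no prefix
No violation found over all pairs.

YES -- this is a valid prefix code. No codeword is a prefix of any other codeword.


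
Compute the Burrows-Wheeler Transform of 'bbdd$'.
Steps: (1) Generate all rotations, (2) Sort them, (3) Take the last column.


Rotations (sorted):
  0: $bbdd -> last char: d
  1: bbdd$ -> last char: $
  2: bdd$b -> last char: b
  3: d$bbd -> last char: d
  4: dd$bb -> last char: b


BWT = d$bdb


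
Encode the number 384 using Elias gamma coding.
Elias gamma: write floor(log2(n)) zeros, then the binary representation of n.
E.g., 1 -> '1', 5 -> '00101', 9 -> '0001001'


num_bits = floor(log2(384)) + 1 = 9
leading_zeros = num_bits - 1 = 8
binary(384) = 110000000

Elias gamma(384) = '00000000' + '110000000' = 00000000110000000 (17 bits)


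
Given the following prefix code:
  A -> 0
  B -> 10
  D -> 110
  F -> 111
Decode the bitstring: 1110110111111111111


Decoding step by step:
Bits 111 -> F
Bits 0 -> A
Bits 110 -> D
Bits 111 -> F
Bits 111 -> F
Bits 111 -> F
Bits 111 -> F


Decoded message: FADFFFF


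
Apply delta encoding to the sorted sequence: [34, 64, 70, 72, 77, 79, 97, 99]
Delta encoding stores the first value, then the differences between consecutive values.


First value: 34
Deltas:
  64 - 34 = 30
  70 - 64 = 6
  72 - 70 = 2
  77 - 72 = 5
  79 - 77 = 2
  97 - 79 = 18
  99 - 97 = 2


Delta encoded: [34, 30, 6, 2, 5, 2, 18, 2]


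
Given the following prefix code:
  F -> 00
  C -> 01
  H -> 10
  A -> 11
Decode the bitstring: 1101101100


Decoding step by step:
Bits 11 -> A
Bits 01 -> C
Bits 10 -> H
Bits 11 -> A
Bits 00 -> F


Decoded message: ACHAF


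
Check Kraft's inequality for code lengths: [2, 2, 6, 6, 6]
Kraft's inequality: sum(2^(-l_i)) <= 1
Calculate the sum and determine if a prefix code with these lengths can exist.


Sum = 2^(-2) + 2^(-2) + 2^(-6) + 2^(-6) + 2^(-6)
    = 0.25 + 0.25 + 0.015625 + 0.015625 + 0.015625
    = 35/64 = 0.546875
Since 0.546875 <= 1, Kraft's inequality IS satisfied.
A prefix code with these lengths CAN exist.

Kraft sum = 0.546875. Satisfied.


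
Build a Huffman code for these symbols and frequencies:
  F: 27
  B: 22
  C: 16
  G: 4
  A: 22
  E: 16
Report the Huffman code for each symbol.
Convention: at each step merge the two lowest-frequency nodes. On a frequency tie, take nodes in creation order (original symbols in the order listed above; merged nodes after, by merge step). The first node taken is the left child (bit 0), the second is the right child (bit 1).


Huffman tree construction:
Step 1: Merge G(4) + C(16) = 20
Step 2: Merge E(16) + (G+C)(20) = 36
Step 3: Merge B(22) + A(22) = 44
Step 4: Merge F(27) + (E+(G+C))(36) = 63
Step 5: Merge (B+A)(44) + (F+(E+(G+C)))(63) = 107
Read each symbol's code off the tree from the root (left child = 0, right child = 1).

Codes:
  F: 10 (length 2)
  B: 00 (length 2)
  C: 1111 (length 4)
  G: 1110 (length 4)
  A: 01 (length 2)
  E: 110 (length 3)
Average code length: 270/107 = 2.5234 bits/symbol


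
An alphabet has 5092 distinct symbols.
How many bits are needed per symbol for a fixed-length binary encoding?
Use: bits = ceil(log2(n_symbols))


log2(5092) = 12.314
Bracket: 2^12 = 4096 < 5092 <= 2^13 = 8192
So ceil(log2(5092)) = 13

bits = ceil(log2(5092)) = ceil(12.314) = 13 bits


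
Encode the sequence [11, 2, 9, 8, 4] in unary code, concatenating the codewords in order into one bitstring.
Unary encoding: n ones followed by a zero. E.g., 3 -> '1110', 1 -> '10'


Encode each number as n ones followed by a terminating 0:
  11 -> 111111111110 (12 bits)
  2 -> 110 (3 bits)
  9 -> 1111111110 (10 bits)
  8 -> 111111110 (9 bits)
  4 -> 11110 (5 bits)
Total length = 12 + 3 + 10 + 9 + 5 = 39 bits.

Unary([11, 2, 9, 8, 4]) = 111111111110110111111111011111111011110 (39 bits)


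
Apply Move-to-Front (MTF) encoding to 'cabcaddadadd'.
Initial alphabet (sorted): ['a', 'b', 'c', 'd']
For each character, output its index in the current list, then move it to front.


MTF encoding:
'c': index 2 in ['a', 'b', 'c', 'd'] -> ['c', 'a', 'b', 'd']
'a': index 1 in ['c', 'a', 'b', 'd'] -> ['a', 'c', 'b', 'd']
'b': index 2 in ['a', 'c', 'b', 'd'] -> ['b', 'a', 'c', 'd']
'c': index 2 in ['b', 'a', 'c', 'd'] -> ['c', 'b', 'a', 'd']
'a': index 2 in ['c', 'b', 'a', 'd'] -> ['a', 'c', 'b', 'd']
'd': index 3 in ['a', 'c', 'b', 'd'] -> ['d', 'a', 'c', 'b']
'd': index 0 in ['d', 'a', 'c', 'b'] -> ['d', 'a', 'c', 'b']
'a': index 1 in ['d', 'a', 'c', 'b'] -> ['a', 'd', 'c', 'b']
'd': index 1 in ['a', 'd', 'c', 'b'] -> ['d', 'a', 'c', 'b']
'a': index 1 in ['d', 'a', 'c', 'b'] -> ['a', 'd', 'c', 'b']
'd': index 1 in ['a', 'd', 'c', 'b'] -> ['d', 'a', 'c', 'b']
'd': index 0 in ['d', 'a', 'c', 'b'] -> ['d', 'a', 'c', 'b']


Output: [2, 1, 2, 2, 2, 3, 0, 1, 1, 1, 1, 0]


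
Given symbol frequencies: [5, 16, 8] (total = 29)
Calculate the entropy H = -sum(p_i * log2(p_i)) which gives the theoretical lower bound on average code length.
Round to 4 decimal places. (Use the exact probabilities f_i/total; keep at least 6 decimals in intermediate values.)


Per-symbol terms -p_i * log2(p_i) with p_i = f_i/29:
  p = 5/29 = 0.172414: log2(p) = -2.536053, -p*log2(p) = 0.437251
  p = 16/29 = 0.551724: log2(p) = -0.857981, -p*log2(p) = 0.473369
  p = 8/29 = 0.275862: log2(p) = -1.857981, -p*log2(p) = 0.512546
H = 0.437251 + 0.473369 + 0.512546 = 1.423166

H = 1.4232 bits/symbol


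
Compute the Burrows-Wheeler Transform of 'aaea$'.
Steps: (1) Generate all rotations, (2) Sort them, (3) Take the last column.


Rotations (sorted):
  0: $aaea -> last char: a
  1: a$aae -> last char: e
  2: aaea$ -> last char: $
  3: aea$a -> last char: a
  4: ea$aa -> last char: a


BWT = ae$aa


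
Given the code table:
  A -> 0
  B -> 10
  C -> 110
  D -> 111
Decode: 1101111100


Decoding:
110 -> C
111 -> D
110 -> C
0 -> A


Result: CDCA


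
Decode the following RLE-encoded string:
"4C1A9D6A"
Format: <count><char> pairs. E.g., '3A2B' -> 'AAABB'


Expanding each <count><char> pair:
  4C -> 'CCCC'
  1A -> 'A'
  9D -> 'DDDDDDDDD'
  6A -> 'AAAAAA'

Decoded = CCCCADDDDDDDDDAAAAAA


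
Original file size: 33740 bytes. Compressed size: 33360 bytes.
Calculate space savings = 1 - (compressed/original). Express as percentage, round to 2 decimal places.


ratio = compressed/original = 33360/33740 = 0.988737
savings = 1 - ratio = 1 - 0.988737 = 0.011263
as a percentage: 0.011263 * 100 = 1.13%

Space savings = 1 - 33360/33740 = 1.13%


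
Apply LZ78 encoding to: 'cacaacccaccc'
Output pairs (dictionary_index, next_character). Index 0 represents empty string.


LZ78 encoding steps:
Dictionary: {0: ''}
Step 1: w='' (idx 0), next='c' -> output (0, 'c'), add 'c' as idx 1
Step 2: w='' (idx 0), next='a' -> output (0, 'a'), add 'a' as idx 2
Step 3: w='c' (idx 1), next='a' -> output (1, 'a'), add 'ca' as idx 3
Step 4: w='a' (idx 2), next='c' -> output (2, 'c'), add 'ac' as idx 4
Step 5: w='c' (idx 1), next='c' -> output (1, 'c'), add 'cc' as idx 5
Step 6: w='ac' (idx 4), next='c' -> output (4, 'c'), add 'acc' as idx 6
Step 7: w='c' (idx 1), end of input -> output (1, '')


Encoded: [(0, 'c'), (0, 'a'), (1, 'a'), (2, 'c'), (1, 'c'), (4, 'c'), (1, '')]


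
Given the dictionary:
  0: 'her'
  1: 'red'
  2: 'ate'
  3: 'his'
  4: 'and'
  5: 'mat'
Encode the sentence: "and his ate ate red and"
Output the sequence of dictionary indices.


Look up each word in the dictionary:
  'and' -> 4
  'his' -> 3
  'ate' -> 2
  'ate' -> 2
  'red' -> 1
  'and' -> 4

Encoded: [4, 3, 2, 2, 1, 4]


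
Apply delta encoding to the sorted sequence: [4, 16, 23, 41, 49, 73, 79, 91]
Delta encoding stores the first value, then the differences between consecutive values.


First value: 4
Deltas:
  16 - 4 = 12
  23 - 16 = 7
  41 - 23 = 18
  49 - 41 = 8
  73 - 49 = 24
  79 - 73 = 6
  91 - 79 = 12


Delta encoded: [4, 12, 7, 18, 8, 24, 6, 12]


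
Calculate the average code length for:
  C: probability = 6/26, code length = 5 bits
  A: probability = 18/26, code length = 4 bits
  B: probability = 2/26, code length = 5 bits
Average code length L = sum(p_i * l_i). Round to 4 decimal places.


Weighted contributions p_i * l_i:
  C: (6/26) * 5 = 30/26
  A: (18/26) * 4 = 72/26
  B: (2/26) * 5 = 10/26
Sum = (30 + 72 + 10)/26 = 112/26

L = 112/26 = 4.3077 bits/symbol


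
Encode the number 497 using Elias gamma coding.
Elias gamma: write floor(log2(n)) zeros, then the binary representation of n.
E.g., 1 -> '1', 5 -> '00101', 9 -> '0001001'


num_bits = floor(log2(497)) + 1 = 9
leading_zeros = num_bits - 1 = 8
binary(497) = 111110001

Elias gamma(497) = '00000000' + '111110001' = 00000000111110001 (17 bits)


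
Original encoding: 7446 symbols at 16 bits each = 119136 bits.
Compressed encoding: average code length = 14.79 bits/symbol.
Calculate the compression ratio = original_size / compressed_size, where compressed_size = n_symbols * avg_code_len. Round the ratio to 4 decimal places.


original_size = n_symbols * orig_bits = 7446 * 16 = 119136 bits
compressed_size = n_symbols * avg_code_len = 7446 * 14.79 = 110126.34 bits
ratio = original_size / compressed_size = 119136 / 110126.34 = 1.0818

Compression ratio = 1.0818


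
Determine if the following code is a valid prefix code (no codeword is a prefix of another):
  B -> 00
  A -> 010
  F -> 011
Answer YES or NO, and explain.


Checking each pair (does one codeword prefix another?):
  B='00' vs A='010': no prefix
  B='00' vs F='011': no prefix
  A='010' vs B='00': no prefix
  A='010' vs F='011': no prefix
  F='011' vs B='00': no prefix
  F='011' vs A='010': no prefix
No violation found over all pairs.

YES -- this is a valid prefix code. No codeword is a prefix of any other codeword.


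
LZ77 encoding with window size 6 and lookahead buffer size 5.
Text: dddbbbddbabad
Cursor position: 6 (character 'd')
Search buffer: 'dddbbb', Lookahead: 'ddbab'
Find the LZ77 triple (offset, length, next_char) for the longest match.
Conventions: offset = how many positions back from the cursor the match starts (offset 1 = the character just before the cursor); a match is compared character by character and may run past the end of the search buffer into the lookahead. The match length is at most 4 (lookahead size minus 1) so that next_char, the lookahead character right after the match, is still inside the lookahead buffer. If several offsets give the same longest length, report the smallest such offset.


Try each offset into the search buffer:
  offset=1 (pos 5, char 'b'): match length 0
  offset=2 (pos 4, char 'b'): match length 0
  offset=3 (pos 3, char 'b'): match length 0
  offset=4 (pos 2, char 'd'): match length 1
  offset=5 (pos 1, char 'd'): match length 3
  offset=6 (pos 0, char 'd'): match length 2
Longest match has length 3 at offset 5.
next_char = character at position 6 + 3 = 9 -> 'a'

Best match: offset=5, length=3 (matching 'ddb' starting at position 1)
LZ77 triple: (5, 3, 'a')


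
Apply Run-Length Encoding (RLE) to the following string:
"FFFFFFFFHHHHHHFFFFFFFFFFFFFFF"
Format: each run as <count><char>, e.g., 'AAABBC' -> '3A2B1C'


Scanning runs left to right:
  i=0: run of 'F' x 8 -> '8F'
  i=8: run of 'H' x 6 -> '6H'
  i=14: run of 'F' x 15 -> '15F'

RLE = 8F6H15F


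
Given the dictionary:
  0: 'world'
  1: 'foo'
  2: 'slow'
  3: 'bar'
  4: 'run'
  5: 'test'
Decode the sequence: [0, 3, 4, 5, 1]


Look up each index in the dictionary:
  0 -> 'world'
  3 -> 'bar'
  4 -> 'run'
  5 -> 'test'
  1 -> 'foo'

Decoded: "world bar run test foo"


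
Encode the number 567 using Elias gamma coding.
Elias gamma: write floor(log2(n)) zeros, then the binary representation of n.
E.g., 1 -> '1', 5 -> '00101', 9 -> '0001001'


num_bits = floor(log2(567)) + 1 = 10
leading_zeros = num_bits - 1 = 9
binary(567) = 1000110111

Elias gamma(567) = '000000000' + '1000110111' = 0000000001000110111 (19 bits)


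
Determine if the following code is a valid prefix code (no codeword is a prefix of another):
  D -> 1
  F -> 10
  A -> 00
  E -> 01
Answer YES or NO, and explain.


Checking each pair (does one codeword prefix another?):
  D='1' vs F='10': prefix -- VIOLATION

NO -- this is NOT a valid prefix code. D (1) is a prefix of F (10).


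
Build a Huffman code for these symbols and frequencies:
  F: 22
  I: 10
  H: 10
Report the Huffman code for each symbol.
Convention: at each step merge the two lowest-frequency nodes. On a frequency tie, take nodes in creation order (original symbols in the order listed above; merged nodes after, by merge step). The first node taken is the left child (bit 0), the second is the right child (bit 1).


Huffman tree construction:
Step 1: Merge I(10) + H(10) = 20
Step 2: Merge (I+H)(20) + F(22) = 42
Read each symbol's code off the tree from the root (left child = 0, right child = 1).

Codes:
  F: 1 (length 1)
  I: 00 (length 2)
  H: 01 (length 2)
Average code length: 62/42 = 1.4762 bits/symbol


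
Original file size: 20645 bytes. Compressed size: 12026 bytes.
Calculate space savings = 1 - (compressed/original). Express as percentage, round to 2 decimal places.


ratio = compressed/original = 12026/20645 = 0.582514
savings = 1 - ratio = 1 - 0.582514 = 0.417486
as a percentage: 0.417486 * 100 = 41.75%

Space savings = 1 - 12026/20645 = 41.75%


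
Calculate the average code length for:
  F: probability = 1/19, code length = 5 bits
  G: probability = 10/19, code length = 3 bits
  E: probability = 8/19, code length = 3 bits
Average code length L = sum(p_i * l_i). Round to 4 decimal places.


Weighted contributions p_i * l_i:
  F: (1/19) * 5 = 5/19
  G: (10/19) * 3 = 30/19
  E: (8/19) * 3 = 24/19
Sum = (5 + 30 + 24)/19 = 59/19

L = 59/19 = 3.1053 bits/symbol


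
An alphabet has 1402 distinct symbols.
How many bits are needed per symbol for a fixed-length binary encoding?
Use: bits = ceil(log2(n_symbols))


log2(1402) = 10.4533
Bracket: 2^10 = 1024 < 1402 <= 2^11 = 2048
So ceil(log2(1402)) = 11

bits = ceil(log2(1402)) = ceil(10.4533) = 11 bits


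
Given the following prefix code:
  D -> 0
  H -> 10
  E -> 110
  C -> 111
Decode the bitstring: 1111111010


Decoding step by step:
Bits 111 -> C
Bits 111 -> C
Bits 10 -> H
Bits 10 -> H


Decoded message: CCHH


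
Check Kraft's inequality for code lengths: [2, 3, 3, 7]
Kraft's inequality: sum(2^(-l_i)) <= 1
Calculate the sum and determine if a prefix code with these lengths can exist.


Sum = 2^(-2) + 2^(-3) + 2^(-3) + 2^(-7)
    = 0.25 + 0.125 + 0.125 + 0.0078125
    = 65/128 = 0.5078125
Since 0.5078125 <= 1, Kraft's inequality IS satisfied.
A prefix code with these lengths CAN exist.

Kraft sum = 0.5078125. Satisfied.


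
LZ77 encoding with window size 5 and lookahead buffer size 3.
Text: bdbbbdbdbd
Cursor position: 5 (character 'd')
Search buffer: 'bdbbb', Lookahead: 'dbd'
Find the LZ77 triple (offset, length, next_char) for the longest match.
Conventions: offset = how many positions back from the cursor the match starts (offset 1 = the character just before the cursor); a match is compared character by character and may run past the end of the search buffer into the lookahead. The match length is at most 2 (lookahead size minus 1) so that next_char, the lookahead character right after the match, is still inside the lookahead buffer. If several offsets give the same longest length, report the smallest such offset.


Try each offset into the search buffer:
  offset=1 (pos 4, char 'b'): match length 0
  offset=2 (pos 3, char 'b'): match length 0
  offset=3 (pos 2, char 'b'): match length 0
  offset=4 (pos 1, char 'd'): match length 2
  offset=5 (pos 0, char 'b'): match length 0
Longest match has length 2 at offset 4.
next_char = character at position 5 + 2 = 7 -> 'd'

Best match: offset=4, length=2 (matching 'db' starting at position 1)
LZ77 triple: (4, 2, 'd')


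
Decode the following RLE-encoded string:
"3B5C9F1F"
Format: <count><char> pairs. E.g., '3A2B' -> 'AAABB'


Expanding each <count><char> pair:
  3B -> 'BBB'
  5C -> 'CCCCC'
  9F -> 'FFFFFFFFF'
  1F -> 'F'

Decoded = BBBCCCCCFFFFFFFFFF


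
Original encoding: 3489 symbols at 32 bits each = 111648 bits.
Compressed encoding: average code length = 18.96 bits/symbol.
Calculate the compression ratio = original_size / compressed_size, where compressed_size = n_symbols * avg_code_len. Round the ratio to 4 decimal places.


original_size = n_symbols * orig_bits = 3489 * 32 = 111648 bits
compressed_size = n_symbols * avg_code_len = 3489 * 18.96 = 66151.44 bits
ratio = original_size / compressed_size = 111648 / 66151.44 = 1.6878

Compression ratio = 1.6878


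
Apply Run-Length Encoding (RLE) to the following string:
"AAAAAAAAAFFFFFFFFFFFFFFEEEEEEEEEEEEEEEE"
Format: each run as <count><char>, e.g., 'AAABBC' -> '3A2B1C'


Scanning runs left to right:
  i=0: run of 'A' x 9 -> '9A'
  i=9: run of 'F' x 14 -> '14F'
  i=23: run of 'E' x 16 -> '16E'

RLE = 9A14F16E


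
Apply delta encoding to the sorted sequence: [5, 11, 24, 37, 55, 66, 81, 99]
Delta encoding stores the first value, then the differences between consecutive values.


First value: 5
Deltas:
  11 - 5 = 6
  24 - 11 = 13
  37 - 24 = 13
  55 - 37 = 18
  66 - 55 = 11
  81 - 66 = 15
  99 - 81 = 18


Delta encoded: [5, 6, 13, 13, 18, 11, 15, 18]


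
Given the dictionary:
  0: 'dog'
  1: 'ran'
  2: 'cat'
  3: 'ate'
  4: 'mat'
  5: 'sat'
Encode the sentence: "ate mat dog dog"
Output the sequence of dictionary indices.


Look up each word in the dictionary:
  'ate' -> 3
  'mat' -> 4
  'dog' -> 0
  'dog' -> 0

Encoded: [3, 4, 0, 0]


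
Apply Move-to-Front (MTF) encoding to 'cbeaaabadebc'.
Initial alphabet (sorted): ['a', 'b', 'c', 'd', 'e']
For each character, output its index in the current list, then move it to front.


MTF encoding:
'c': index 2 in ['a', 'b', 'c', 'd', 'e'] -> ['c', 'a', 'b', 'd', 'e']
'b': index 2 in ['c', 'a', 'b', 'd', 'e'] -> ['b', 'c', 'a', 'd', 'e']
'e': index 4 in ['b', 'c', 'a', 'd', 'e'] -> ['e', 'b', 'c', 'a', 'd']
'a': index 3 in ['e', 'b', 'c', 'a', 'd'] -> ['a', 'e', 'b', 'c', 'd']
'a': index 0 in ['a', 'e', 'b', 'c', 'd'] -> ['a', 'e', 'b', 'c', 'd']
'a': index 0 in ['a', 'e', 'b', 'c', 'd'] -> ['a', 'e', 'b', 'c', 'd']
'b': index 2 in ['a', 'e', 'b', 'c', 'd'] -> ['b', 'a', 'e', 'c', 'd']
'a': index 1 in ['b', 'a', 'e', 'c', 'd'] -> ['a', 'b', 'e', 'c', 'd']
'd': index 4 in ['a', 'b', 'e', 'c', 'd'] -> ['d', 'a', 'b', 'e', 'c']
'e': index 3 in ['d', 'a', 'b', 'e', 'c'] -> ['e', 'd', 'a', 'b', 'c']
'b': index 3 in ['e', 'd', 'a', 'b', 'c'] -> ['b', 'e', 'd', 'a', 'c']
'c': index 4 in ['b', 'e', 'd', 'a', 'c'] -> ['c', 'b', 'e', 'd', 'a']


Output: [2, 2, 4, 3, 0, 0, 2, 1, 4, 3, 3, 4]


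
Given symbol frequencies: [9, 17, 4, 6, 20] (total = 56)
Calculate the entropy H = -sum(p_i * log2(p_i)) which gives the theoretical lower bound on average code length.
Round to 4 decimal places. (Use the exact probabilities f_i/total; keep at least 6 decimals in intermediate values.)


Per-symbol terms -p_i * log2(p_i) with p_i = f_i/56:
  p = 9/56 = 0.160714: log2(p) = -2.637430, -p*log2(p) = 0.423873
  p = 17/56 = 0.303571: log2(p) = -1.719892, -p*log2(p) = 0.522110
  p = 4/56 = 0.071429: log2(p) = -3.807355, -p*log2(p) = 0.271954
  p = 6/56 = 0.107143: log2(p) = -3.222392, -p*log2(p) = 0.345256
  p = 20/56 = 0.357143: log2(p) = -1.485427, -p*log2(p) = 0.530510
H = 0.423873 + 0.522110 + 0.271954 + 0.345256 + 0.530510 = 2.093703

H = 2.0937 bits/symbol


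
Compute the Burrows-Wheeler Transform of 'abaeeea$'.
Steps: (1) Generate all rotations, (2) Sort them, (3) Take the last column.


Rotations (sorted):
  0: $abaeeea -> last char: a
  1: a$abaeee -> last char: e
  2: abaeeea$ -> last char: $
  3: aeeea$ab -> last char: b
  4: baeeea$a -> last char: a
  5: ea$abaee -> last char: e
  6: eea$abae -> last char: e
  7: eeea$aba -> last char: a


BWT = ae$baeea


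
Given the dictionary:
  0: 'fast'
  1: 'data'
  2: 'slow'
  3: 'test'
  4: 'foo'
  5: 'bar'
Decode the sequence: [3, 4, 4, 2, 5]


Look up each index in the dictionary:
  3 -> 'test'
  4 -> 'foo'
  4 -> 'foo'
  2 -> 'slow'
  5 -> 'bar'

Decoded: "test foo foo slow bar"


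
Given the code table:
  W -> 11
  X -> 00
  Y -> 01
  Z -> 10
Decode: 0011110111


Decoding:
00 -> X
11 -> W
11 -> W
01 -> Y
11 -> W


Result: XWWYW


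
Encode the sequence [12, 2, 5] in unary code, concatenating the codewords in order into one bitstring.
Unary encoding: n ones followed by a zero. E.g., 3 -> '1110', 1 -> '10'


Encode each number as n ones followed by a terminating 0:
  12 -> 1111111111110 (13 bits)
  2 -> 110 (3 bits)
  5 -> 111110 (6 bits)
Total length = 13 + 3 + 6 = 22 bits.

Unary([12, 2, 5]) = 1111111111110110111110 (22 bits)


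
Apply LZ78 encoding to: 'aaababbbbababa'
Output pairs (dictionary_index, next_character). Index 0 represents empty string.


LZ78 encoding steps:
Dictionary: {0: ''}
Step 1: w='' (idx 0), next='a' -> output (0, 'a'), add 'a' as idx 1
Step 2: w='a' (idx 1), next='a' -> output (1, 'a'), add 'aa' as idx 2
Step 3: w='' (idx 0), next='b' -> output (0, 'b'), add 'b' as idx 3
Step 4: w='a' (idx 1), next='b' -> output (1, 'b'), add 'ab' as idx 4
Step 5: w='b' (idx 3), next='b' -> output (3, 'b'), add 'bb' as idx 5
Step 6: w='b' (idx 3), next='a' -> output (3, 'a'), add 'ba' as idx 6
Step 7: w='ba' (idx 6), next='b' -> output (6, 'b'), add 'bab' as idx 7
Step 8: w='a' (idx 1), end of input -> output (1, '')


Encoded: [(0, 'a'), (1, 'a'), (0, 'b'), (1, 'b'), (3, 'b'), (3, 'a'), (6, 'b'), (1, '')]
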